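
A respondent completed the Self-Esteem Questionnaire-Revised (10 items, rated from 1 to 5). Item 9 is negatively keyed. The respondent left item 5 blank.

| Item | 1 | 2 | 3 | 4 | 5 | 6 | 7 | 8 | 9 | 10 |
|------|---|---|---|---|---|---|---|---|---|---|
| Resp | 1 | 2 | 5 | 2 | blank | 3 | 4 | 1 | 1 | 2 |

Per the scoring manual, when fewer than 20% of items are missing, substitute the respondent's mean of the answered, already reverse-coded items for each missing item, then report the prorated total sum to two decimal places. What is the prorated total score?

27.78

Reverse-coded (on a 1–5 scale, reversed = 6 − raw):
  item 9: 6 − 1 = 5
Completed scored items (9 of 10): 1, 2, 5, 2, 3, 4, 1, 5, 2; sum = 25.
Person mean = 25 / 9 ≈ 2.7778
Prorated total = (25 / 9) × 10 = 27.78 (to 2 dp)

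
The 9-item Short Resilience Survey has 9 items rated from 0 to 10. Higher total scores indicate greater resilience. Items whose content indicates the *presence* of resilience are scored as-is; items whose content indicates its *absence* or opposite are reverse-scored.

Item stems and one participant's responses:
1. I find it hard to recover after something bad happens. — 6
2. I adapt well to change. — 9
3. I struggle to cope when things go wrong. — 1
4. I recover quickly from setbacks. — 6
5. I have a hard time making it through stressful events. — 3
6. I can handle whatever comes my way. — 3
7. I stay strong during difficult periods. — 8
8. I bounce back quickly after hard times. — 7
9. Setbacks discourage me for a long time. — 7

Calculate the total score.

Items 1, 3, 5, 9 describe the absence/opposite of resilience → reverse-score.
reversed = (0+10) − raw = 10 − raw.
  item 1: 10 − 6 = 4
  item 2: 9
  item 3: 10 − 1 = 9
  item 4: 6
  item 5: 10 − 3 = 7
  item 6: 3
  item 7: 8
  item 8: 7
  item 9: 10 − 7 = 3
Total = 4 + 9 + 9 + 6 + 7 + 3 + 8 + 7 + 3 = 56

56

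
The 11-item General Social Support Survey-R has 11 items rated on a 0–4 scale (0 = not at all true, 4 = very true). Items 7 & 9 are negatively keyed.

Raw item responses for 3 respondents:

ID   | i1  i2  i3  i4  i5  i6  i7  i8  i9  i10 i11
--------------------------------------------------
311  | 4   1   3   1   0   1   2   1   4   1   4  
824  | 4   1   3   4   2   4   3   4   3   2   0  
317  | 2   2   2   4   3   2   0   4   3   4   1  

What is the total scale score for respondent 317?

29

Respondent 317 raw: 2, 2, 2, 4, 3, 2, 0, 4, 3, 4, 1.
Reverse-coded (reverse-coded value = 4 − response):
  item 1: 2
  item 2: 2
  item 3: 2
  item 4: 4
  item 5: 3
  item 6: 2
  item 7: 4 − 0 = 4
  item 8: 4
  item 9: 4 − 3 = 1
  item 10: 4
  item 11: 1
Sum = 2 + 2 + 2 + 4 + 3 + 2 + 4 + 4 + 1 + 4 + 1 = 29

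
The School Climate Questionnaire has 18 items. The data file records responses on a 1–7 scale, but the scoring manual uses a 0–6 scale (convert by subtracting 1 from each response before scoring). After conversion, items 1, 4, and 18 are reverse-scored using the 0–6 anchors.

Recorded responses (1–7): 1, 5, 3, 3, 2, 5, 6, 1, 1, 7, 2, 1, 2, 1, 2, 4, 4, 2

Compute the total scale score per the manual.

Convert to 0–6: 0, 4, 2, 2, 1, 4, 5, 0, 0, 6, 1, 0, 1, 0, 1, 3, 3, 1
Reverse-coded (reversed = (0+6) − raw = 6 − raw):
  item 1: 6 − 0 = 6
  item 4: 6 − 2 = 4
  item 18: 6 − 1 = 5
Scored: 6, 4, 2, 4, 1, 4, 5, 0, 0, 6, 1, 0, 1, 0, 1, 3, 3, 5
Total = 46

46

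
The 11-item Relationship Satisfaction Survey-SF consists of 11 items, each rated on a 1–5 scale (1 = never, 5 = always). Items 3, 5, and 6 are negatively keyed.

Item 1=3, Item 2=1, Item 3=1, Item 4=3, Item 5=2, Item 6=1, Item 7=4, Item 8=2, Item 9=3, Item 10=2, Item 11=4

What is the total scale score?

36

Raw sum = 26. Negatively keyed items: 3, 5, 6; their raw sum = 4.
Each reversal replaces raw with 6 − raw, changing the total by 6 − 2·raw per item.
Total = 26 + 3·6 − 2·4 = 26 + 18 − 8 = 36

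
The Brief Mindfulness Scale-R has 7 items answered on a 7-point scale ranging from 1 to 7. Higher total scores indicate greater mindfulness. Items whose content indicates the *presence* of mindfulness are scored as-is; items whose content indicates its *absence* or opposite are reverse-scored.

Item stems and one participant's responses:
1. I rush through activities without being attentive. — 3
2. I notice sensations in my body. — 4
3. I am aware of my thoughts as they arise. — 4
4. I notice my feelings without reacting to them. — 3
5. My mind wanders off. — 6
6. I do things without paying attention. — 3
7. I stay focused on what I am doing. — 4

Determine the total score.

Items 1, 5, 6 describe the absence/opposite of mindfulness → reverse-score.
reverse-coded value = 8 − response.
  item 1: 8 − 3 = 5
  item 2: 4
  item 3: 4
  item 4: 3
  item 5: 8 − 6 = 2
  item 6: 8 − 3 = 5
  item 7: 4
Total = 5 + 4 + 4 + 3 + 2 + 5 + 4 = 27

27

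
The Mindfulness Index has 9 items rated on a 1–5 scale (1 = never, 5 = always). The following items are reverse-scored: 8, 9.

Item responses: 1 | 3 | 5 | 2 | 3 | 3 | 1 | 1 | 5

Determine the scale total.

Raw sum = 24. Reverse-scored items: 8, 9; their raw sum = 6.
Each reversal replaces raw with 6 − raw, changing the total by 6 − 2·raw per item.
Total = 24 + 2·6 − 2·6 = 24 + 12 − 12 = 24

24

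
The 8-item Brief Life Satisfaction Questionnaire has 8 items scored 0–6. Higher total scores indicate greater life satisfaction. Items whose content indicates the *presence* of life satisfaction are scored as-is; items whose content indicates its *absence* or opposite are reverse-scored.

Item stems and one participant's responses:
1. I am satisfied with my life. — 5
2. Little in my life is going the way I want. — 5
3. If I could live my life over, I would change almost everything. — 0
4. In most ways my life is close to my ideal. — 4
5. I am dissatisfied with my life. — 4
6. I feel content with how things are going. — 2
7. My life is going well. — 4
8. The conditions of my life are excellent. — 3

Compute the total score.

Items 2, 3, 5 describe the absence/opposite of life satisfaction → reverse-score.
on a 0–6 scale, reversed = 6 − raw.
  item 1: 5
  item 2: 6 − 5 = 1
  item 3: 6 − 0 = 6
  item 4: 4
  item 5: 6 − 4 = 2
  item 6: 2
  item 7: 4
  item 8: 3
Total = 5 + 1 + 6 + 4 + 2 + 2 + 4 + 3 = 27

27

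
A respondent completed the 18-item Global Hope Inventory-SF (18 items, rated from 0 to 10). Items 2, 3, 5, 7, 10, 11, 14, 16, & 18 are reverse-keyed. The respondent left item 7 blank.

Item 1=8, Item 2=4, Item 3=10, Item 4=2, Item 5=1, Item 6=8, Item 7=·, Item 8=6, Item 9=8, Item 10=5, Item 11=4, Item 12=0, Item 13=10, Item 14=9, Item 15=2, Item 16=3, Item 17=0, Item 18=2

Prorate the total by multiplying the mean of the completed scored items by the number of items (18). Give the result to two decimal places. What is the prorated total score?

91.06

Reverse-coded (reverse-coded value = 10 − response):
  item 2: 10 − 4 = 6
  item 3: 10 − 10 = 0
  item 5: 10 − 1 = 9
  item 10: 10 − 5 = 5
  item 11: 10 − 4 = 6
  item 14: 10 − 9 = 1
  item 16: 10 − 3 = 7
  item 18: 10 − 2 = 8
Completed scored items (17 of 18): 8, 6, 0, 2, 9, 8, 6, 8, 5, 6, 0, 10, 1, 2, 7, 0, 8; sum = 86.
Person mean = 86 / 17 ≈ 5.0588
Prorated total = (86 / 17) × 18 = 91.06 (to 2 dp)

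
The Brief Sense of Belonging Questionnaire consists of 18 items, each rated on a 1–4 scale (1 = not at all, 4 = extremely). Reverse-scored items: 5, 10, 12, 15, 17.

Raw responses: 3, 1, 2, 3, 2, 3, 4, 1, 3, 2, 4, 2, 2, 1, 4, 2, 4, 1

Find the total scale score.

41

Apply reverse scoring (reverse-coded value = 5 − response):
  item 5: 5 − 2 = 3
  item 10: 5 − 2 = 3
  item 12: 5 − 2 = 3
  item 15: 5 − 4 = 1
  item 17: 5 − 4 = 1
After reverse-coding: 3, 1, 2, 3, 3, 3, 4, 1, 3, 3, 4, 3, 2, 1, 1, 2, 1, 1
Total = 3 + 1 + 2 + 3 + 3 + 3 + 4 + 1 + 3 + 3 + 4 + 3 + 2 + 1 + 1 + 2 + 1 + 1 = 41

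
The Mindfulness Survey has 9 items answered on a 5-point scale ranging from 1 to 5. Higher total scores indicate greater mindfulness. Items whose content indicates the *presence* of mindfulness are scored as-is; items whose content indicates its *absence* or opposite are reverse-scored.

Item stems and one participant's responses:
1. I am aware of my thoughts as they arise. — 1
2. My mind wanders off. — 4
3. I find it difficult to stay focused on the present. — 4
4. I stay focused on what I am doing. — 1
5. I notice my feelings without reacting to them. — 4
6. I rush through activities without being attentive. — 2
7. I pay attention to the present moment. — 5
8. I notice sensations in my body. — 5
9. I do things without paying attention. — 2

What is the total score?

28

Items 2, 3, 6, 9 describe the absence/opposite of mindfulness → reverse-score.
reverse-coded value = 6 − response.
  item 1: 1
  item 2: 6 − 4 = 2
  item 3: 6 − 4 = 2
  item 4: 1
  item 5: 4
  item 6: 6 − 2 = 4
  item 7: 5
  item 8: 5
  item 9: 6 − 2 = 4
Total = 1 + 2 + 2 + 1 + 4 + 4 + 5 + 5 + 4 = 28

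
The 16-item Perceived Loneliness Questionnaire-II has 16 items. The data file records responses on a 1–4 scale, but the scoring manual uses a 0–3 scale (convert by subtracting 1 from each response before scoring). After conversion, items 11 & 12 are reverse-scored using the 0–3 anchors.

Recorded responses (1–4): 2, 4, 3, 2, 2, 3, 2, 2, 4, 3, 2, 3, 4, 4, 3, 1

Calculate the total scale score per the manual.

Convert to 0–3: 1, 3, 2, 1, 1, 2, 1, 1, 3, 2, 1, 2, 3, 3, 2, 0
Reverse-coded (reversed = (0+3) − raw = 3 − raw):
  item 11: 3 − 1 = 2
  item 12: 3 − 2 = 1
Scored: 1, 3, 2, 1, 1, 2, 1, 1, 3, 2, 2, 1, 3, 3, 2, 0
Total = 28

28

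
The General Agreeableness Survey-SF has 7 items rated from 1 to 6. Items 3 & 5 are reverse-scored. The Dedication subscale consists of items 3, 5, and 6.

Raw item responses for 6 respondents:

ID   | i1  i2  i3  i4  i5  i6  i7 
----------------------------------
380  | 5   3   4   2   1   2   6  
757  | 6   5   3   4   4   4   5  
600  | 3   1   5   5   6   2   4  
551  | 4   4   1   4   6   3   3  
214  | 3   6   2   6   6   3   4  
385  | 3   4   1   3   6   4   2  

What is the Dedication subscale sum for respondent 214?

Respondent 214 raw: 3, 6, 2, 6, 6, 3, 4.
Dedication items: 3, 5, 6.
Reverse-coded (reverse-coded value = 7 − response):
  item 3: 7 − 2 = 5
  item 5: 7 − 6 = 1
  item 6: 3
Sum = 5 + 1 + 3 = 9

9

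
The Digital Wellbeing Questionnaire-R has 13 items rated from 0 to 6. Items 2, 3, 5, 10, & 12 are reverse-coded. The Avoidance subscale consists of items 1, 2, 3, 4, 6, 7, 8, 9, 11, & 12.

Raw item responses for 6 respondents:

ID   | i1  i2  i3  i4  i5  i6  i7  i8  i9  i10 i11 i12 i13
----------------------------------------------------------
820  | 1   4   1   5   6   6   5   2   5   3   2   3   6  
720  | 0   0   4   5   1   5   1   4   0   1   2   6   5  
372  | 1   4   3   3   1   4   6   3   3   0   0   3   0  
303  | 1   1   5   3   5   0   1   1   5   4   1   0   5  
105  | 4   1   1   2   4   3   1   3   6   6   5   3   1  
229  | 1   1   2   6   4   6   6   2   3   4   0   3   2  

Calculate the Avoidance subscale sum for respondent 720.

25

Respondent 720 raw: 0, 0, 4, 5, 1, 5, 1, 4, 0, 1, 2, 6, 5.
Avoidance items: 1, 2, 3, 4, 6, 7, 8, 9, 11, 12.
Reverse-coded (on a 0–6 scale, reversed = 6 − raw):
  item 1: 0
  item 2: 6 − 0 = 6
  item 3: 6 − 4 = 2
  item 4: 5
  item 6: 5
  item 7: 1
  item 8: 4
  item 9: 0
  item 11: 2
  item 12: 6 − 6 = 0
Sum = 0 + 6 + 2 + 5 + 5 + 1 + 4 + 0 + 2 + 0 = 25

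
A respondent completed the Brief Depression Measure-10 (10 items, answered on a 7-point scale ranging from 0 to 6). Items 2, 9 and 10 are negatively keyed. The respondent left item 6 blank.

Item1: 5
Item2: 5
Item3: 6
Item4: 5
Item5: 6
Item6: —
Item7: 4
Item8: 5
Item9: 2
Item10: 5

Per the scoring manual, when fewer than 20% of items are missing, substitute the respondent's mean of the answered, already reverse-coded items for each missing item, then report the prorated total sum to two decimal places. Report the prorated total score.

41.11

Reverse-coded (on a 0–6 scale, reversed = 6 − raw):
  item 2: 6 − 5 = 1
  item 9: 6 − 2 = 4
  item 10: 6 − 5 = 1
Completed scored items (9 of 10): 5, 1, 6, 5, 6, 4, 5, 4, 1; sum = 37.
Person mean = 37 / 9 ≈ 4.1111
Prorated total = (37 / 9) × 10 = 41.11 (to 2 dp)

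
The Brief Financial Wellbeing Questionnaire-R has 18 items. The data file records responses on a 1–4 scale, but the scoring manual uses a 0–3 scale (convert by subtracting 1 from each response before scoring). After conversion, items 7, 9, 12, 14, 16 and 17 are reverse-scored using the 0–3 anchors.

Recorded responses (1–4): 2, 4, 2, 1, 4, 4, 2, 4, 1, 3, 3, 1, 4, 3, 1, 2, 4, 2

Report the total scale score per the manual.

Convert to 0–3: 1, 3, 1, 0, 3, 3, 1, 3, 0, 2, 2, 0, 3, 2, 0, 1, 3, 1
Reverse-coded (reversed = (0+3) − raw = 3 − raw):
  item 7: 3 − 1 = 2
  item 9: 3 − 0 = 3
  item 12: 3 − 0 = 3
  item 14: 3 − 2 = 1
  item 16: 3 − 1 = 2
  item 17: 3 − 3 = 0
Scored: 1, 3, 1, 0, 3, 3, 2, 3, 3, 2, 2, 3, 3, 1, 0, 2, 0, 1
Total = 33

33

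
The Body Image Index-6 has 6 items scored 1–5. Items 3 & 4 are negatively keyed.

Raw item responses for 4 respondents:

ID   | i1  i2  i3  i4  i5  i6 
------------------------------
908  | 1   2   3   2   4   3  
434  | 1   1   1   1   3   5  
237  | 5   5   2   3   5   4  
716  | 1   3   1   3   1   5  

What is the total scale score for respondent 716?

Respondent 716 raw: 1, 3, 1, 3, 1, 5.
Reverse-coded (on a 1–5 scale, reversed = 6 − raw):
  item 1: 1
  item 2: 3
  item 3: 6 − 1 = 5
  item 4: 6 − 3 = 3
  item 5: 1
  item 6: 5
Sum = 1 + 3 + 5 + 3 + 1 + 5 = 18

18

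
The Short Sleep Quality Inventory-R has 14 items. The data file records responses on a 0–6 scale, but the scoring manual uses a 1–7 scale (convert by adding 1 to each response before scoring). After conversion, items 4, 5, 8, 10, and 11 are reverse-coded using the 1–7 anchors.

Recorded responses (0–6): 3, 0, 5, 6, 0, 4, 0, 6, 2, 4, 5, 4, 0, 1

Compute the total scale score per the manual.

Convert to 1–7: 4, 1, 6, 7, 1, 5, 1, 7, 3, 5, 6, 5, 1, 2
Reverse-coded (on a 1–7 scale, reversed = 8 − raw):
  item 4: 8 − 7 = 1
  item 5: 8 − 1 = 7
  item 8: 8 − 7 = 1
  item 10: 8 − 5 = 3
  item 11: 8 − 6 = 2
Scored: 4, 1, 6, 1, 7, 5, 1, 1, 3, 3, 2, 5, 1, 2
Total = 42

42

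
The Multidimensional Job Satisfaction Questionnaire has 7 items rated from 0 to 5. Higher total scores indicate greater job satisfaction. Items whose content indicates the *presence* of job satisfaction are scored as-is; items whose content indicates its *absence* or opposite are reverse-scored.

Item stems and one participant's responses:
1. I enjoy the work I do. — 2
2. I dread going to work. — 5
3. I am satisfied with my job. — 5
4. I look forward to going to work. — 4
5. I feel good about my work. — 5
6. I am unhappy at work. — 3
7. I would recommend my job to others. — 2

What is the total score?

20

Items 2, 6 describe the absence/opposite of job satisfaction → reverse-score.
reverse-coded value = 5 − response.
  item 1: 2
  item 2: 5 − 5 = 0
  item 3: 5
  item 4: 4
  item 5: 5
  item 6: 5 − 3 = 2
  item 7: 2
Total = 2 + 0 + 5 + 4 + 5 + 2 + 2 = 20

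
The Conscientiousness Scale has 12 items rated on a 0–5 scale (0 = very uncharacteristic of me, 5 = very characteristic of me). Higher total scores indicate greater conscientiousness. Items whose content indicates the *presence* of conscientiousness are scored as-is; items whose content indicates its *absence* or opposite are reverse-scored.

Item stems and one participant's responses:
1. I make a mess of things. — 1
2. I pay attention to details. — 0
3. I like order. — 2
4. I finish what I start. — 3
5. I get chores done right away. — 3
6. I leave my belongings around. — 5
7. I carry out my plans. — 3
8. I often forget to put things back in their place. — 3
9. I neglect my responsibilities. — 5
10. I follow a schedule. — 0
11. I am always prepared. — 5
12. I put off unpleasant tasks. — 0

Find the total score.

Items 1, 6, 8, 9, 12 describe the absence/opposite of conscientiousness → reverse-score.
reverse-coded value = 5 − response.
  item 1: 5 − 1 = 4
  item 2: 0
  item 3: 2
  item 4: 3
  item 5: 3
  item 6: 5 − 5 = 0
  item 7: 3
  item 8: 5 − 3 = 2
  item 9: 5 − 5 = 0
  item 10: 0
  item 11: 5
  item 12: 5 − 0 = 5
Total = 4 + 0 + 2 + 3 + 3 + 0 + 3 + 2 + 0 + 0 + 5 + 5 = 27

27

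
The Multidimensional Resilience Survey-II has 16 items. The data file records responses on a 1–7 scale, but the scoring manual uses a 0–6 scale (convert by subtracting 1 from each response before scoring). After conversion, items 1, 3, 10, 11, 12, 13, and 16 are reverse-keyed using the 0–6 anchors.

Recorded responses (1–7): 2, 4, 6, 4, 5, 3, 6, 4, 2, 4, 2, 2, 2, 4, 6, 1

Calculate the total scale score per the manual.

59

Convert to 0–6: 1, 3, 5, 3, 4, 2, 5, 3, 1, 3, 1, 1, 1, 3, 5, 0
Reverse-coded (reverse-coded value = 6 − response):
  item 1: 6 − 1 = 5
  item 3: 6 − 5 = 1
  item 10: 6 − 3 = 3
  item 11: 6 − 1 = 5
  item 12: 6 − 1 = 5
  item 13: 6 − 1 = 5
  item 16: 6 − 0 = 6
Scored: 5, 3, 1, 3, 4, 2, 5, 3, 1, 3, 5, 5, 5, 3, 5, 6
Total = 59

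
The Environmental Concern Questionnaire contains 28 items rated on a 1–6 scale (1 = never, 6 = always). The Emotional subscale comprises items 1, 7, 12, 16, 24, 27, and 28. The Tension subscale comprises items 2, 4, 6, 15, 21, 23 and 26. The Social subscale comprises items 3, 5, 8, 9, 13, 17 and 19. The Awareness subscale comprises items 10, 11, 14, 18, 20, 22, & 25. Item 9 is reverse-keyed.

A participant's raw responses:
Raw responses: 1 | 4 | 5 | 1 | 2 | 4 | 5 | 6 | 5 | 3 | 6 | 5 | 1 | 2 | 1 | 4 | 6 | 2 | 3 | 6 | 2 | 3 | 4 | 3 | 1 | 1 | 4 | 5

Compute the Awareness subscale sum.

Awareness items: 10, 11, 14, 18, 20, 22, 25.
  item 10: 3
  item 11: 6
  item 14: 2
  item 18: 2
  item 20: 6
  item 22: 3
  item 25: 1
Sum = 3 + 6 + 2 + 2 + 6 + 3 + 1 = 23

23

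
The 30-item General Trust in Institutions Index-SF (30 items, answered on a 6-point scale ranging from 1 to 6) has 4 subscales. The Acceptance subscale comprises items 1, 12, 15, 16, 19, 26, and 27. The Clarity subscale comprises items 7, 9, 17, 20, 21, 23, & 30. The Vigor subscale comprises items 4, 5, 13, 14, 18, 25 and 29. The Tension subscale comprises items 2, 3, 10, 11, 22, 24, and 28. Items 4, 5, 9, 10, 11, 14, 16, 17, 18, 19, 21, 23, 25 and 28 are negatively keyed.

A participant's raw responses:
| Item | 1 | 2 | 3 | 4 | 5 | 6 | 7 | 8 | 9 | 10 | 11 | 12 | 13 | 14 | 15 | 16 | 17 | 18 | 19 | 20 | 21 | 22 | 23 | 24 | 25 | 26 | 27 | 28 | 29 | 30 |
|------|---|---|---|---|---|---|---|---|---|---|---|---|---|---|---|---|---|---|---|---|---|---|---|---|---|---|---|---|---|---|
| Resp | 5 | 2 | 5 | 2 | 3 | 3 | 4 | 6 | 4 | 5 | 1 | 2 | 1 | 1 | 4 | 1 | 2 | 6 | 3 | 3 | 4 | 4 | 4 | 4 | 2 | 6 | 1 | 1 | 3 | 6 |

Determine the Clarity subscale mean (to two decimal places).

Clarity items: 7, 9, 17, 20, 21, 23, 30.
Of these, items 9, 17, 21, and 23 are negatively keyed; reversed = (1+6) − raw = 7 − raw.
  item 7: 4
  item 9: 7 − 4 = 3
  item 17: 7 − 2 = 5
  item 20: 3
  item 21: 7 − 4 = 3
  item 23: 7 − 4 = 3
  item 30: 6
Sum = 4 + 3 + 5 + 3 + 3 + 3 + 6 = 27
Mean = 27 / 7 = 3.86

3.86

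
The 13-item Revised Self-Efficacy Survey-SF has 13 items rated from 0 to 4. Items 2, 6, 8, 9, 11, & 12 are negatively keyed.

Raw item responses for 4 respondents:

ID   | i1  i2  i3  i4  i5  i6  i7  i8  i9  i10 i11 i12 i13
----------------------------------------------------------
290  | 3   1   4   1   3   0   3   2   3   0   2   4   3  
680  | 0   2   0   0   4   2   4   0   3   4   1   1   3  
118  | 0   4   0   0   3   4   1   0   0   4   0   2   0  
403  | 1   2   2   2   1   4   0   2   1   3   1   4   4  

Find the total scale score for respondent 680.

30

Respondent 680 raw: 0, 2, 0, 0, 4, 2, 4, 0, 3, 4, 1, 1, 3.
Reverse-coded (reverse-coded value = 4 − response):
  item 1: 0
  item 2: 4 − 2 = 2
  item 3: 0
  item 4: 0
  item 5: 4
  item 6: 4 − 2 = 2
  item 7: 4
  item 8: 4 − 0 = 4
  item 9: 4 − 3 = 1
  item 10: 4
  item 11: 4 − 1 = 3
  item 12: 4 − 1 = 3
  item 13: 3
Sum = 0 + 2 + 0 + 0 + 4 + 2 + 4 + 4 + 1 + 4 + 3 + 3 + 3 = 30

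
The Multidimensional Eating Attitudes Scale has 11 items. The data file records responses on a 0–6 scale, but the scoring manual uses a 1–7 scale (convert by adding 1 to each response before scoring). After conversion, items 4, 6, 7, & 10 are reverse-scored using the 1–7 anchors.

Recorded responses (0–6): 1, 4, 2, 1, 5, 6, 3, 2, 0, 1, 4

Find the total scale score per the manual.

42

Convert to 1–7: 2, 5, 3, 2, 6, 7, 4, 3, 1, 2, 5
Reverse-coded (reversed = (1+7) − raw = 8 − raw):
  item 4: 8 − 2 = 6
  item 6: 8 − 7 = 1
  item 7: 8 − 4 = 4
  item 10: 8 − 2 = 6
Scored: 2, 5, 3, 6, 6, 1, 4, 3, 1, 6, 5
Total = 42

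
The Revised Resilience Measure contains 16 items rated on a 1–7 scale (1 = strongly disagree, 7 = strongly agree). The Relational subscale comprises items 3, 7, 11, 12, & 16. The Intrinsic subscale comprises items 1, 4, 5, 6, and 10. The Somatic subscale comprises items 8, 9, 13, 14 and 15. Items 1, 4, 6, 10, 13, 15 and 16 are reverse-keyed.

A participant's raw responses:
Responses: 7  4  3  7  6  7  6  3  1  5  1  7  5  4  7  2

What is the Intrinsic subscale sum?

12

Intrinsic items: 1, 4, 5, 6, 10.
Of these, items 1, 4, 6, & 10 are reverse-keyed; reversed = (1+7) − raw = 8 − raw.
  item 1: 8 − 7 = 1
  item 4: 8 − 7 = 1
  item 5: 6
  item 6: 8 − 7 = 1
  item 10: 8 − 5 = 3
Sum = 1 + 1 + 6 + 1 + 3 = 12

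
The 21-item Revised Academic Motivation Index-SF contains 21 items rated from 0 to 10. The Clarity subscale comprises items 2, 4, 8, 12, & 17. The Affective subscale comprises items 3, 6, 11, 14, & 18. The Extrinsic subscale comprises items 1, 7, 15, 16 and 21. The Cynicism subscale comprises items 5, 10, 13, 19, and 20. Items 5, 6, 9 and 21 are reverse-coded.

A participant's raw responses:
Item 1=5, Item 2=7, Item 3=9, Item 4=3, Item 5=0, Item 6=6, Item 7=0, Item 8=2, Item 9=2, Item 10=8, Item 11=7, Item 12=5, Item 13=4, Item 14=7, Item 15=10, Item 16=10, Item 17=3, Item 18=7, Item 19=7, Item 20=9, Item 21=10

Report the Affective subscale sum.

Affective items: 3, 6, 11, 14, 18.
Of these, item 6 is reverse-coded; on a 0–10 scale, reversed = 10 − raw.
  item 3: 9
  item 6: 10 − 6 = 4
  item 11: 7
  item 14: 7
  item 18: 7
Sum = 9 + 4 + 7 + 7 + 7 = 34

34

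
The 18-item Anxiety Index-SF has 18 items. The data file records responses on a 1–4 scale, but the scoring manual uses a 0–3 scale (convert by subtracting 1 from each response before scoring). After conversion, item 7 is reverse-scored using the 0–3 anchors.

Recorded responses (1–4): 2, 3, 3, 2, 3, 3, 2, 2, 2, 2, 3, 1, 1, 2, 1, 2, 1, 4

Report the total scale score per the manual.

22

Convert to 0–3: 1, 2, 2, 1, 2, 2, 1, 1, 1, 1, 2, 0, 0, 1, 0, 1, 0, 3
Reverse-coded (reverse-coded value = 3 − response):
  item 7: 3 − 1 = 2
Scored: 1, 2, 2, 1, 2, 2, 2, 1, 1, 1, 2, 0, 0, 1, 0, 1, 0, 3
Total = 22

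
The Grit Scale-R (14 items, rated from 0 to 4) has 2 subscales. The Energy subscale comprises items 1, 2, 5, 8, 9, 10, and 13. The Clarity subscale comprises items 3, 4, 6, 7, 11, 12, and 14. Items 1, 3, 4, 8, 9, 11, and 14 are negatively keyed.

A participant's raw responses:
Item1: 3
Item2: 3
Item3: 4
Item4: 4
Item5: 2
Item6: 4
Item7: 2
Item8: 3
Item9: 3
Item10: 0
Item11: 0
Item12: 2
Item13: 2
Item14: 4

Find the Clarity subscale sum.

12

Clarity items: 3, 4, 6, 7, 11, 12, 14.
Of these, items 3, 4, 11, & 14 are negatively keyed; reverse-coded value = 4 − response.
  item 3: 4 − 4 = 0
  item 4: 4 − 4 = 0
  item 6: 4
  item 7: 2
  item 11: 4 − 0 = 4
  item 12: 2
  item 14: 4 − 4 = 0
Sum = 0 + 0 + 4 + 2 + 4 + 2 + 0 = 12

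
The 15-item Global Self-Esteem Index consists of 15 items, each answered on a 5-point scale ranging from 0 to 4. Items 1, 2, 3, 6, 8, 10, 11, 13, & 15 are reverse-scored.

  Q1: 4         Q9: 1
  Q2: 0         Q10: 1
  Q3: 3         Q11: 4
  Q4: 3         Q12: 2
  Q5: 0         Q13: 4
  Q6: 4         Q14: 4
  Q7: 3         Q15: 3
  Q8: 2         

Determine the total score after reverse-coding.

24

Raw sum = 38. Reverse-scored items: 1, 2, 3, 6, 8, 10, 11, 13, 15; their raw sum = 25.
Each reversal replaces raw with 4 − raw, changing the total by 4 − 2·raw per item.
Total = 38 + 9·4 − 2·25 = 38 + 36 − 50 = 24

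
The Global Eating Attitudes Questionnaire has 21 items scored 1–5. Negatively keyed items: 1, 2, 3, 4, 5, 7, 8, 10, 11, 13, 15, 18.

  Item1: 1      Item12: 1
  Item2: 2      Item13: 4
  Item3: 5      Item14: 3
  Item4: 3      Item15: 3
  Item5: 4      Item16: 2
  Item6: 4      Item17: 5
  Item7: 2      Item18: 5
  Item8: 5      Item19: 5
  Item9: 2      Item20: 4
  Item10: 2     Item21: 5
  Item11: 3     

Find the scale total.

Reversing items 1, 2, 3, 4, 5, 7, 8, 10, 11, 13, 15, & 18 with 6 − raw:
Total = (6−1) + (6−2) + (6−5) + (6−3) + (6−4) + 4 + (6−2) + (6−5) + 2 + (6−2) + (6−3) + 1 + (6−4) + 3 + (6−3) + 2 + 5 + (6−5) + 5 + 4 + 5
      = 5 + 4 + 1 + 3 + 2 + 4 + 4 + 1 + 2 + 4 + 3 + 1 + 2 + 3 + 3 + 2 + 5 + 1 + 5 + 4 + 5 = 64

64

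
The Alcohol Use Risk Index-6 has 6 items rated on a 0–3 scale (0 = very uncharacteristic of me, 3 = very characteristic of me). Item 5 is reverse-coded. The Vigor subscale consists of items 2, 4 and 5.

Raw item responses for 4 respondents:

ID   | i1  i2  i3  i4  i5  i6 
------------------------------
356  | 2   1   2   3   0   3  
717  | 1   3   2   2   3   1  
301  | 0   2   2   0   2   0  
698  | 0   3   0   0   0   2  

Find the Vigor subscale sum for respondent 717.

Respondent 717 raw: 1, 3, 2, 2, 3, 1.
Vigor items: 2, 4, 5.
Reverse-coded (on a 0–3 scale, reversed = 3 − raw):
  item 2: 3
  item 4: 2
  item 5: 3 − 3 = 0
Sum = 3 + 2 + 0 = 5

5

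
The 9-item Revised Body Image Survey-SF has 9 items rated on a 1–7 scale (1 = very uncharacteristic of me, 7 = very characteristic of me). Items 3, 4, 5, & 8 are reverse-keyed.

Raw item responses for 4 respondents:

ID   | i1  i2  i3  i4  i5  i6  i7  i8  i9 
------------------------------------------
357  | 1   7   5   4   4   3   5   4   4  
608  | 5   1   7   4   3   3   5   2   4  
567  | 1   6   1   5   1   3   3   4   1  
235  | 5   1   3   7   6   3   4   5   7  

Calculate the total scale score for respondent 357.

35

Respondent 357 raw: 1, 7, 5, 4, 4, 3, 5, 4, 4.
Reverse-coded (reversed = (1+7) − raw = 8 − raw):
  item 1: 1
  item 2: 7
  item 3: 8 − 5 = 3
  item 4: 8 − 4 = 4
  item 5: 8 − 4 = 4
  item 6: 3
  item 7: 5
  item 8: 8 − 4 = 4
  item 9: 4
Sum = 1 + 7 + 3 + 4 + 4 + 3 + 5 + 4 + 4 = 35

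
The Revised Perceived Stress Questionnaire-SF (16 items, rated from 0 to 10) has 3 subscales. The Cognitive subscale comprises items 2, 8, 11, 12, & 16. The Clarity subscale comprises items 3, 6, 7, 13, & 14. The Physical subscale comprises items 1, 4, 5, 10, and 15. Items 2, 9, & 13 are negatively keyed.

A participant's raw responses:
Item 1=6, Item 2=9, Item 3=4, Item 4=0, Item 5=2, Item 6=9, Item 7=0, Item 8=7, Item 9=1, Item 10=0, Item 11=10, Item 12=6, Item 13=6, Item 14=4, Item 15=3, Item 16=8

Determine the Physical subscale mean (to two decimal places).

Physical items: 1, 4, 5, 10, 15.
  item 1: 6
  item 4: 0
  item 5: 2
  item 10: 0
  item 15: 3
Sum = 6 + 0 + 2 + 0 + 3 = 11
Mean = 11 / 5 = 2.20

2.20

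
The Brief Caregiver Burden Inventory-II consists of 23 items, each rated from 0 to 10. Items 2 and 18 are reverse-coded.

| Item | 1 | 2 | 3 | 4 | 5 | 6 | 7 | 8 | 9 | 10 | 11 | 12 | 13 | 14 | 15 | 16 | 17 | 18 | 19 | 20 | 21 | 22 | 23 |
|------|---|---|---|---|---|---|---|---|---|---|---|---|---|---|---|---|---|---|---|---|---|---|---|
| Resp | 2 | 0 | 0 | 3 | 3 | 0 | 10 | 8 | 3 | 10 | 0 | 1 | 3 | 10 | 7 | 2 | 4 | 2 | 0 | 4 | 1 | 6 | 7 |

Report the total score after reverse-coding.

102

Reverse-coded items use 10 − raw:
  item 2: 10 − 0 = 10
  item 18: 10 − 2 = 8
Scored responses: 2, 10, 0, 3, 3, 0, 10, 8, 3, 10, 0, 1, 3, 10, 7, 2, 4, 8, 0, 4, 1, 6, 7
Total = 2 + 10 + 0 + 3 + 3 + 0 + 10 + 8 + 3 + 10 + 0 + 1 + 3 + 10 + 7 + 2 + 4 + 8 + 0 + 4 + 1 + 6 + 7 = 102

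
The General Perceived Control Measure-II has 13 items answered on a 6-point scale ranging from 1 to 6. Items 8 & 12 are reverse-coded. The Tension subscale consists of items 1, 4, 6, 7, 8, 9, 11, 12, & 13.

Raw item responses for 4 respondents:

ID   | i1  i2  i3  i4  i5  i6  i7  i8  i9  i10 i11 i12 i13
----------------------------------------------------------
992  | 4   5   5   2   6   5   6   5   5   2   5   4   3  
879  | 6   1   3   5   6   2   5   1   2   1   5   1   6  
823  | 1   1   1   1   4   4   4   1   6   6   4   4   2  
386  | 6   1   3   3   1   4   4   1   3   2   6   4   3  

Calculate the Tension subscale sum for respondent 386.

38

Respondent 386 raw: 6, 1, 3, 3, 1, 4, 4, 1, 3, 2, 6, 4, 3.
Tension items: 1, 4, 6, 7, 8, 9, 11, 12, 13.
Reverse-coded (reversed = (1+6) − raw = 7 − raw):
  item 1: 6
  item 4: 3
  item 6: 4
  item 7: 4
  item 8: 7 − 1 = 6
  item 9: 3
  item 11: 6
  item 12: 7 − 4 = 3
  item 13: 3
Sum = 6 + 3 + 4 + 4 + 6 + 3 + 6 + 3 + 3 = 38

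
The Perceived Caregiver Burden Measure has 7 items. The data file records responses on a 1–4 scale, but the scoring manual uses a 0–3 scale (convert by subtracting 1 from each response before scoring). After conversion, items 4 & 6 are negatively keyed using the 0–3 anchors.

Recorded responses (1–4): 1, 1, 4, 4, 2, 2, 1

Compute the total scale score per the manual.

6

Convert to 0–3: 0, 0, 3, 3, 1, 1, 0
Reverse-coded (reverse-coded value = 3 − response):
  item 4: 3 − 3 = 0
  item 6: 3 − 1 = 2
Scored: 0, 0, 3, 0, 1, 2, 0
Total = 6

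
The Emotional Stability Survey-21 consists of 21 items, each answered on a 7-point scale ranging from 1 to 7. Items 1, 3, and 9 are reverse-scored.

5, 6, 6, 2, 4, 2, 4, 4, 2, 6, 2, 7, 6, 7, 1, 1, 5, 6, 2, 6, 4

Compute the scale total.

Apply reverse scoring (reversed = (1+7) − raw = 8 − raw):
  item 1: 8 − 5 = 3
  item 3: 8 − 6 = 2
  item 9: 8 − 2 = 6
Scored items: 3, 6, 2, 2, 4, 2, 4, 4, 6, 6, 2, 7, 6, 7, 1, 1, 5, 6, 2, 6, 4
Total = 3 + 6 + 2 + 2 + 4 + 2 + 4 + 4 + 6 + 6 + 2 + 7 + 6 + 7 + 1 + 1 + 5 + 6 + 2 + 6 + 4 = 86

86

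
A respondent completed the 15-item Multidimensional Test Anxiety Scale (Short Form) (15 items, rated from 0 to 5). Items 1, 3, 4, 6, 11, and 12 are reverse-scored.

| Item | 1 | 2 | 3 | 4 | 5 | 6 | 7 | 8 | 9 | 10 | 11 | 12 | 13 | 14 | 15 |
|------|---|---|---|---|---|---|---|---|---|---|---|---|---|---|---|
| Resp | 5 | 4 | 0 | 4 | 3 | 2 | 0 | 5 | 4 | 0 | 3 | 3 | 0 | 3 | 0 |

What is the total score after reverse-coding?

Raw sum = 36. Reverse-scored items: 1, 3, 4, 6, 11, 12; their raw sum = 17.
Each reversal replaces raw with 5 − raw, changing the total by 5 − 2·raw per item.
Total = 36 + 6·5 − 2·17 = 36 + 30 − 34 = 32

32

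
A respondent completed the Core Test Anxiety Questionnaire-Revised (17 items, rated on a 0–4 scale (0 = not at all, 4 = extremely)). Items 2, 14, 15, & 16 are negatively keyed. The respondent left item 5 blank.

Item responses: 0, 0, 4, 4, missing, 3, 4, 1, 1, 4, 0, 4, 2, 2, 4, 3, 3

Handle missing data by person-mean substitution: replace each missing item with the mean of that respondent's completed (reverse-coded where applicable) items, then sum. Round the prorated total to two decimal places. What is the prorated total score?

39.31

Reverse-coded (on a 0–4 scale, reversed = 4 − raw):
  item 2: 4 − 0 = 4
  item 14: 4 − 2 = 2
  item 15: 4 − 4 = 0
  item 16: 4 − 3 = 1
Completed scored items (16 of 17): 0, 4, 4, 4, 3, 4, 1, 1, 4, 0, 4, 2, 2, 0, 1, 3; sum = 37.
Person mean = 37 / 16 ≈ 2.3125
Prorated total = (37 / 16) × 17 = 39.31 (to 2 dp)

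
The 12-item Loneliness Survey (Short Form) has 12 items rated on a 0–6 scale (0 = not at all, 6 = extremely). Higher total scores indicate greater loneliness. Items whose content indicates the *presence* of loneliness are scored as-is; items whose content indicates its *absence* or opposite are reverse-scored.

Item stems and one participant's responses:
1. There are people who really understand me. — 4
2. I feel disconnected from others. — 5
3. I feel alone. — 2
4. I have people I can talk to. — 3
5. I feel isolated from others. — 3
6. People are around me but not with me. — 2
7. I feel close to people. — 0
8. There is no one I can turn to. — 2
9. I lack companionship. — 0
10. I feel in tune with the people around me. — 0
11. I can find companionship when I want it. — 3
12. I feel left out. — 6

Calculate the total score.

Items 1, 4, 7, 10, 11 describe the absence/opposite of loneliness → reverse-score.
on a 0–6 scale, reversed = 6 − raw.
  item 1: 6 − 4 = 2
  item 2: 5
  item 3: 2
  item 4: 6 − 3 = 3
  item 5: 3
  item 6: 2
  item 7: 6 − 0 = 6
  item 8: 2
  item 9: 0
  item 10: 6 − 0 = 6
  item 11: 6 − 3 = 3
  item 12: 6
Total = 2 + 5 + 2 + 3 + 3 + 2 + 6 + 2 + 0 + 6 + 3 + 6 = 40

40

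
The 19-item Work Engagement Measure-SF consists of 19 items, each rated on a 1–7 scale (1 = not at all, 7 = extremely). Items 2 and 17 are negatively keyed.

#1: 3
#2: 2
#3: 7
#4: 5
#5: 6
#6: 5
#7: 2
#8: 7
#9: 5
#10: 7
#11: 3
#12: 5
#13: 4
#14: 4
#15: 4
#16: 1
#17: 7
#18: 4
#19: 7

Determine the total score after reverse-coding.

Reverse-coded items (reverse-coded value = 8 − response):
  item 2: 8 − 2 = 6
  item 17: 8 − 7 = 1
Scored responses: 3, 6, 7, 5, 6, 5, 2, 7, 5, 7, 3, 5, 4, 4, 4, 1, 1, 4, 7
Total = 3 + 6 + 7 + 5 + 6 + 5 + 2 + 7 + 5 + 7 + 3 + 5 + 4 + 4 + 4 + 1 + 1 + 4 + 7 = 86

86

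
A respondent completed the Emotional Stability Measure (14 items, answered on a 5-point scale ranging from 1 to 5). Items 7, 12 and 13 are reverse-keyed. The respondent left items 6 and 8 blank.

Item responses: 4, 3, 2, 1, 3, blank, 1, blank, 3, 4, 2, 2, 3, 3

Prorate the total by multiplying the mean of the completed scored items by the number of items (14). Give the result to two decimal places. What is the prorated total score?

Reverse-coded (on a 1–5 scale, reversed = 6 − raw):
  item 7: 6 − 1 = 5
  item 12: 6 − 2 = 4
  item 13: 6 − 3 = 3
Completed scored items (12 of 14): 4, 3, 2, 1, 3, 5, 3, 4, 2, 4, 3, 3; sum = 37.
Person mean = 37 / 12 ≈ 3.0833
Prorated total = (37 / 12) × 14 = 43.17 (to 2 dp)

43.17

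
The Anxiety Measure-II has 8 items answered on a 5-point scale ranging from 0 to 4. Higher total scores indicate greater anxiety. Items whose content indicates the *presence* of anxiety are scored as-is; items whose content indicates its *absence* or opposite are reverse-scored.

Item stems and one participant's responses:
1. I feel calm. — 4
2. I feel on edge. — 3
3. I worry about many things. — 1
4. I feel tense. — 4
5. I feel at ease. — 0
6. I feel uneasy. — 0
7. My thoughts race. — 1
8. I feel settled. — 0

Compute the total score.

Items 1, 5, 8 describe the absence/opposite of anxiety → reverse-score.
reverse-coded value = 4 − response.
  item 1: 4 − 4 = 0
  item 2: 3
  item 3: 1
  item 4: 4
  item 5: 4 − 0 = 4
  item 6: 0
  item 7: 1
  item 8: 4 − 0 = 4
Total = 0 + 3 + 1 + 4 + 4 + 0 + 1 + 4 = 17

17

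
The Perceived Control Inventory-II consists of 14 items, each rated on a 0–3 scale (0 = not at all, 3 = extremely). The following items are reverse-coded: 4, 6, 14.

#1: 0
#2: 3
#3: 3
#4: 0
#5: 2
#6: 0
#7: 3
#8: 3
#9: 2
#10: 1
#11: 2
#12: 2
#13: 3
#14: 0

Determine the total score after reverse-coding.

33

Reverse-coded items use 3 − raw:
  item 4: 3 − 0 = 3
  item 6: 3 − 0 = 3
  item 14: 3 − 0 = 3
After reverse-coding: 0, 3, 3, 3, 2, 3, 3, 3, 2, 1, 2, 2, 3, 3
Total = 0 + 3 + 3 + 3 + 2 + 3 + 3 + 3 + 2 + 1 + 2 + 2 + 3 + 3 = 33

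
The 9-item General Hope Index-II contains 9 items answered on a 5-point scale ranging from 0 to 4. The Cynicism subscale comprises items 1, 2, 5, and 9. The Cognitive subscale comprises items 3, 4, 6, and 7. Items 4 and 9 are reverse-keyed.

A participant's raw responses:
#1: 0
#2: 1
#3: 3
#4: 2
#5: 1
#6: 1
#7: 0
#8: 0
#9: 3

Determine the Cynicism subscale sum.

3

Cynicism items: 1, 2, 5, 9.
Of these, item 9 is reverse-keyed; reversed = (0+4) − raw = 4 − raw.
  item 1: 0
  item 2: 1
  item 5: 1
  item 9: 4 − 3 = 1
Sum = 0 + 1 + 1 + 1 = 3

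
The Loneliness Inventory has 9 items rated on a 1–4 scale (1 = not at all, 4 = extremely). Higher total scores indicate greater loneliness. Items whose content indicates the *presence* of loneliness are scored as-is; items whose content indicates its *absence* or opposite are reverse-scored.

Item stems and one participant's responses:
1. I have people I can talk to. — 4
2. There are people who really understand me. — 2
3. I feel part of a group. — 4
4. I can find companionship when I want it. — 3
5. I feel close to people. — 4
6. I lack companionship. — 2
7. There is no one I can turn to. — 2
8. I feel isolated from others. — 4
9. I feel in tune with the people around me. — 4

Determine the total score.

Items 1, 2, 3, 4, 5, 9 describe the absence/opposite of loneliness → reverse-score.
reverse-coded value = 5 − response.
  item 1: 5 − 4 = 1
  item 2: 5 − 2 = 3
  item 3: 5 − 4 = 1
  item 4: 5 − 3 = 2
  item 5: 5 − 4 = 1
  item 6: 2
  item 7: 2
  item 8: 4
  item 9: 5 − 4 = 1
Total = 1 + 3 + 1 + 2 + 1 + 2 + 2 + 4 + 1 = 17

17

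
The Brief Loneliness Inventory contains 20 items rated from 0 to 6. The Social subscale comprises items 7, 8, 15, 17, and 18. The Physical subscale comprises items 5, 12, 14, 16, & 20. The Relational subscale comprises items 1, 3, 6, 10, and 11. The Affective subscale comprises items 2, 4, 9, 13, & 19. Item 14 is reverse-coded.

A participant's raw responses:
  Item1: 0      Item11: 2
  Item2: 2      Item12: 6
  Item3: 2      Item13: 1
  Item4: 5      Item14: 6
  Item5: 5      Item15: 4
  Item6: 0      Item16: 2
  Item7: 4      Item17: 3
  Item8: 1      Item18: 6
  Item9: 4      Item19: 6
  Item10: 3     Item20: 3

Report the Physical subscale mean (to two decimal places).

3.20

Physical items: 5, 12, 14, 16, 20.
Of these, item 14 is reverse-coded; reversed = (0+6) − raw = 6 − raw.
  item 5: 5
  item 12: 6
  item 14: 6 − 6 = 0
  item 16: 2
  item 20: 3
Sum = 5 + 6 + 0 + 2 + 3 = 16
Mean = 16 / 5 = 3.20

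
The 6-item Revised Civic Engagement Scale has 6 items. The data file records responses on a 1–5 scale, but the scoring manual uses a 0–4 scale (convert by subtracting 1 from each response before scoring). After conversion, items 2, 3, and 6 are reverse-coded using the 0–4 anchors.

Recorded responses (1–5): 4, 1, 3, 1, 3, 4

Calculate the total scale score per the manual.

12

Convert to 0–4: 3, 0, 2, 0, 2, 3
Reverse-coded (reversed = (0+4) − raw = 4 − raw):
  item 2: 4 − 0 = 4
  item 3: 4 − 2 = 2
  item 6: 4 − 3 = 1
Scored: 3, 4, 2, 0, 2, 1
Total = 12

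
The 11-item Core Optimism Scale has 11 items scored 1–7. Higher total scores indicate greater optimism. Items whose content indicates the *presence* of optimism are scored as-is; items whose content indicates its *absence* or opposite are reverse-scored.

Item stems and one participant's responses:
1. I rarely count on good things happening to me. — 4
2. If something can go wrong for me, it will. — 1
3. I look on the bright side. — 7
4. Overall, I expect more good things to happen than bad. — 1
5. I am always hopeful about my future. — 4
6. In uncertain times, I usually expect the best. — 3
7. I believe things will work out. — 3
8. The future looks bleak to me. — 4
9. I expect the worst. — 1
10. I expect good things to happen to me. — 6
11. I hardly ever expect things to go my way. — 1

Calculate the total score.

53

Items 1, 2, 8, 9, 11 describe the absence/opposite of optimism → reverse-score.
on a 1–7 scale, reversed = 8 − raw.
  item 1: 8 − 4 = 4
  item 2: 8 − 1 = 7
  item 3: 7
  item 4: 1
  item 5: 4
  item 6: 3
  item 7: 3
  item 8: 8 − 4 = 4
  item 9: 8 − 1 = 7
  item 10: 6
  item 11: 8 − 1 = 7
Total = 4 + 7 + 7 + 1 + 4 + 3 + 3 + 4 + 7 + 6 + 7 = 53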